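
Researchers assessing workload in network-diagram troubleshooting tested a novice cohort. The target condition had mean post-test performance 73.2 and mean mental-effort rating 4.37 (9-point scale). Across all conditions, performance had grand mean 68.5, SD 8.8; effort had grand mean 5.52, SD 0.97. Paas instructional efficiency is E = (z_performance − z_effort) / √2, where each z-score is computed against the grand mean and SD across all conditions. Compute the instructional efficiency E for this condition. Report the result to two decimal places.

z_performance = (73.2 − 68.5) / 8.8 = 4.7000 / 8.8 = 0.5341.
z_effort = (4.37 − 5.52) / 0.97 = -1.1500 / 0.97 = -1.1856.
z_P − z_E = 0.5341 − (-1.1856) = 1.7197.
E = 1.7197 / √2 = 1.7197 / 1.41421 = 1.2160 ≈ 1.22.

1.22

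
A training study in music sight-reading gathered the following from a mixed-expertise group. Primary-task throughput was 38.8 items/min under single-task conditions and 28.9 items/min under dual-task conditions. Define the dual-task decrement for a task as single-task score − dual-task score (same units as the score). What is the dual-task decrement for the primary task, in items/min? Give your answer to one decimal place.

9.9

Decrement = 38.8 − 28.9 = 9.9000 items/min ≈ 9.9 items/min.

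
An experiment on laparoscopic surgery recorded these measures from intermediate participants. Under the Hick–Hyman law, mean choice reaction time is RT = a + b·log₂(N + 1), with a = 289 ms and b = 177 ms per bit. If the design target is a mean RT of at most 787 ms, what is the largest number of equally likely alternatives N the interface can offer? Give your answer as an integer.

6

Set 289 + 177·log₂(N + 1) ≤ 787.
log₂(N + 1) ≤ (787 − 289) / 177 = 2.8136.
N + 1 ≤ 2^2.8136 = 7.0304.
N ≤ 6.0304, so the largest integer N is 6.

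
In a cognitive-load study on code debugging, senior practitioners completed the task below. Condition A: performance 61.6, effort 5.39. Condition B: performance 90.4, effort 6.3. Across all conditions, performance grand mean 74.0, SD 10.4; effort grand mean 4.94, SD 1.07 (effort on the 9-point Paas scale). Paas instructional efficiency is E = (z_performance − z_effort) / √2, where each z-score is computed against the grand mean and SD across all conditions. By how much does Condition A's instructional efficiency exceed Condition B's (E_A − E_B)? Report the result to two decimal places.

-1.36

Condition A: z_P = (61.6 − 74.0)/10.4 = -1.1923; z_E = (5.39 − 4.94)/1.07 = 0.4206; E_A = (-1.1923 − 0.4206)/√2 = -1.1405.
Condition B: z_P = (90.4 − 74.0)/10.4 = 1.5769; z_E = (6.3 − 4.94)/1.07 = 1.2710; E_B = (1.5769 − 1.2710)/√2 = 0.2163.
E_A − E_B = -1.1405 − 0.2163 = -1.3568 ≈ -1.36.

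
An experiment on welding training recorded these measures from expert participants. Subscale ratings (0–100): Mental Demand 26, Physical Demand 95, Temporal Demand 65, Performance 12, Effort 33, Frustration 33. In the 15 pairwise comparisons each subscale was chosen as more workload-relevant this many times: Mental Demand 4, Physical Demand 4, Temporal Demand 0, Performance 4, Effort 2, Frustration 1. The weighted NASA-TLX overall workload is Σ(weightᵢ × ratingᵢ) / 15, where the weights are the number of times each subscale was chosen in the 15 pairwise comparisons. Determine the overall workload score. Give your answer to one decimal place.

42.1

The tallies are the weights (they sum to 15).
Weighted sum = 4·26 + 4·95 + 0·65 + 4·12 + 2·33 + 1·33
            = 104 + 380 + 0 + 48 + 66 + 33 = 631.
Overall workload = 631 / 15 = 42.0667 ≈ 42.1.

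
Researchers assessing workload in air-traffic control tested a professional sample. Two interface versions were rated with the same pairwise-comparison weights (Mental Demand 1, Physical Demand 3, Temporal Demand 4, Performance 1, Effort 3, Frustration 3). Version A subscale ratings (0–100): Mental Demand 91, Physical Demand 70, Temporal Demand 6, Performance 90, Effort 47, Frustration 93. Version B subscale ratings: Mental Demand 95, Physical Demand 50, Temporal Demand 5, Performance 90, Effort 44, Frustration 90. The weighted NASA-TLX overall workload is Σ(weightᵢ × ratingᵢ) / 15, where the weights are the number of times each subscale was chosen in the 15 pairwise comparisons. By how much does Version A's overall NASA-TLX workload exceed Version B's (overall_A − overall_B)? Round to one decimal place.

Version A weighted sum = 1·91 + 3·70 + 4·6 + 1·90 + 3·47 + 3·93 = 91 + 210 + 24 + 90 + 141 + 279 = 835; overall_A = 835/15 = 55.6667.
Version B weighted sum = 1·95 + 3·50 + 4·5 + 1·90 + 3·44 + 3·90 = 95 + 150 + 20 + 90 + 132 + 270 = 757; overall_B = 757/15 = 50.4667.
Difference = 55.6667 − 50.4667 = 5.2000 ≈ 5.2.

5.2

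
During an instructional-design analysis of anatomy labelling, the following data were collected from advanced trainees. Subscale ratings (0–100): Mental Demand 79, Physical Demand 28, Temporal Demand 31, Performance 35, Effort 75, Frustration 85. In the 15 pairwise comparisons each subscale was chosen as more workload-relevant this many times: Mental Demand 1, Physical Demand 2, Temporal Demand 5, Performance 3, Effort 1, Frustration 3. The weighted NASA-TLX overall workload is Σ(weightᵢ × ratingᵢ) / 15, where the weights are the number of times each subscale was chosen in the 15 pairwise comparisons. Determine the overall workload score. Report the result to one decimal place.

48.3

The tallies are the weights (they sum to 15).
Weighted sum = 1·79 + 2·28 + 5·31 + 3·35 + 1·75 + 3·85
            = 79 + 56 + 155 + 105 + 75 + 255 = 725.
Overall workload = 725 / 15 = 48.3333 ≈ 48.3.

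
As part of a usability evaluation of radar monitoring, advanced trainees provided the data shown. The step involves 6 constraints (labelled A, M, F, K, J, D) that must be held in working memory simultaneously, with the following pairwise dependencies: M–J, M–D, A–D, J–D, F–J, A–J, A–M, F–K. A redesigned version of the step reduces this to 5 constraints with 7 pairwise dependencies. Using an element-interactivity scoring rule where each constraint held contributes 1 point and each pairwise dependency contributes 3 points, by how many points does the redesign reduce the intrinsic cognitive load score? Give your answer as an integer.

4

Original: 6 × 1 + 8 × 3 = 6 + 24 = 30.
Redesigned: 5 × 1 + 7 × 3 = 5 + 21 = 26.
Reduction = 30 − 26 = 4.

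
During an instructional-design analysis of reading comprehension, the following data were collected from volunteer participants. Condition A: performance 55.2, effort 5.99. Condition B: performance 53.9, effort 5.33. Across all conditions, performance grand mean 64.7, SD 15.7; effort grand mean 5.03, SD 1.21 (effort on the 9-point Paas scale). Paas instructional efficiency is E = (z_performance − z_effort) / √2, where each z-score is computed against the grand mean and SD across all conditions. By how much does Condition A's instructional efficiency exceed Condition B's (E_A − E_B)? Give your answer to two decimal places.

Condition A: z_P = (55.2 − 64.7)/15.7 = -0.6051; z_E = (5.99 − 5.03)/1.21 = 0.7934; E_A = (-0.6051 − 0.7934)/√2 = -0.9889.
Condition B: z_P = (53.9 − 64.7)/15.7 = -0.6879; z_E = (5.33 − 5.03)/1.21 = 0.2479; E_B = (-0.6879 − 0.2479)/√2 = -0.6617.
E_A − E_B = -0.9889 − (-0.6617) = -0.3272 ≈ -0.33.

-0.33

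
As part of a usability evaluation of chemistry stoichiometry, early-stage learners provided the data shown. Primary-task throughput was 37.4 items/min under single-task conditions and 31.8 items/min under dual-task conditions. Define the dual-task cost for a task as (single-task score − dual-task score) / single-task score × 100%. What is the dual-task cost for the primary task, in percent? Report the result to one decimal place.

15.0

Cost = (37.4 − 31.8) / 37.4 × 100%
     = 5.6000 / 37.4 × 100% = 14.9733%.
≈ 15.0%.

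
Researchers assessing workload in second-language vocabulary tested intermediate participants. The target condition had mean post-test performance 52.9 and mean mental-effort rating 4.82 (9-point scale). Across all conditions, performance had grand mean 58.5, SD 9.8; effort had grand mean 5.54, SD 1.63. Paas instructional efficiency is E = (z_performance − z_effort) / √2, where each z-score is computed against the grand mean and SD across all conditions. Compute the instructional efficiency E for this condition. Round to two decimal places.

-0.09

z_performance = (52.9 − 58.5) / 9.8 = -5.6000 / 9.8 = -0.5714.
z_effort = (4.82 − 5.54) / 1.63 = -0.7200 / 1.63 = -0.4417.
z_P − z_E = -0.5714 − (-0.4417) = -0.1297.
E = -0.1297 / √2 = -0.1297 / 1.41421 = -0.0917 ≈ -0.09.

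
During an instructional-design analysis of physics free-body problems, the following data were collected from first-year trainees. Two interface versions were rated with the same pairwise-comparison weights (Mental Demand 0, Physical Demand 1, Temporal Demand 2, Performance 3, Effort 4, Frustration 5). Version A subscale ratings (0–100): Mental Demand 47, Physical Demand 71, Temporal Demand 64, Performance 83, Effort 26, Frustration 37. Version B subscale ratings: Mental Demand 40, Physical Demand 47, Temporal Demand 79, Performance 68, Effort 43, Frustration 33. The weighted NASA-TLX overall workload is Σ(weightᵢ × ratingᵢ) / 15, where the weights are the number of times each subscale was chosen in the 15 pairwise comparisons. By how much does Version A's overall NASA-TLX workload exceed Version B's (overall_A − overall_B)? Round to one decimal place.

-0.6

Version A weighted sum = 0·47 + 1·71 + 2·64 + 3·83 + 4·26 + 5·37 = 0 + 71 + 128 + 249 + 104 + 185 = 737; overall_A = 737/15 = 49.1333.
Version B weighted sum = 0·40 + 1·47 + 2·79 + 3·68 + 4·43 + 5·33 = 0 + 47 + 158 + 204 + 172 + 165 = 746; overall_B = 746/15 = 49.7333.
Difference = 49.1333 − 49.7333 = -0.6000 ≈ -0.6.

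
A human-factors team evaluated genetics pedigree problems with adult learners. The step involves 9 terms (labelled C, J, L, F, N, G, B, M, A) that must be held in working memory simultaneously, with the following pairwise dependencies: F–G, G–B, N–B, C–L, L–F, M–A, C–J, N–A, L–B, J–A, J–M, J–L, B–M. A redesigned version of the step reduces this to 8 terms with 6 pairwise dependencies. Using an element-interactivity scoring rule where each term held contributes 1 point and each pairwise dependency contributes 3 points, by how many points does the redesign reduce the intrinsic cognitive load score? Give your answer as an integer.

Original: 9 × 1 + 13 × 3 = 9 + 39 = 48.
Redesigned: 8 × 1 + 6 × 3 = 8 + 18 = 26.
Reduction = 48 − 26 = 22.

22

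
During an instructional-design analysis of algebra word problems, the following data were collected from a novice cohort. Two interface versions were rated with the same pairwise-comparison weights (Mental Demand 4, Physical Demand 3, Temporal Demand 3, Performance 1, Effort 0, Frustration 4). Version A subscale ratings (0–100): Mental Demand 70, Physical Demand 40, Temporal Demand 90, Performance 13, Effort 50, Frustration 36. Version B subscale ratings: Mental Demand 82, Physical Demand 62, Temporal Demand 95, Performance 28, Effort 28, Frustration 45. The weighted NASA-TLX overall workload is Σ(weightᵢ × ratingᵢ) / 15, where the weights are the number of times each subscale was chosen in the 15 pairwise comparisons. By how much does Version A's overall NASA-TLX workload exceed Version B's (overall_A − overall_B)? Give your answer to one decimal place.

Version A weighted sum = 4·70 + 3·40 + 3·90 + 1·13 + 0·50 + 4·36 = 280 + 120 + 270 + 13 + 0 + 144 = 827; overall_A = 827/15 = 55.1333.
Version B weighted sum = 4·82 + 3·62 + 3·95 + 1·28 + 0·28 + 4·45 = 328 + 186 + 285 + 28 + 0 + 180 = 1007; overall_B = 1007/15 = 67.1333.
Difference = 55.1333 − 67.1333 = -12.0000 ≈ -12.0.

-12.0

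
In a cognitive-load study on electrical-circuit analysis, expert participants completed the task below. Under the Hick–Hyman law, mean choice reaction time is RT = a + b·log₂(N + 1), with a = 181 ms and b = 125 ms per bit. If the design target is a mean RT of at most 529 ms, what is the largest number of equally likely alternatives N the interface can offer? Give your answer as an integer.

Set 181 + 125·log₂(N + 1) ≤ 529.
log₂(N + 1) ≤ (529 − 181) / 125 = 2.7840.
N + 1 ≤ 2^2.7840 = 6.8876.
N ≤ 5.8876, so the largest integer N is 5.

5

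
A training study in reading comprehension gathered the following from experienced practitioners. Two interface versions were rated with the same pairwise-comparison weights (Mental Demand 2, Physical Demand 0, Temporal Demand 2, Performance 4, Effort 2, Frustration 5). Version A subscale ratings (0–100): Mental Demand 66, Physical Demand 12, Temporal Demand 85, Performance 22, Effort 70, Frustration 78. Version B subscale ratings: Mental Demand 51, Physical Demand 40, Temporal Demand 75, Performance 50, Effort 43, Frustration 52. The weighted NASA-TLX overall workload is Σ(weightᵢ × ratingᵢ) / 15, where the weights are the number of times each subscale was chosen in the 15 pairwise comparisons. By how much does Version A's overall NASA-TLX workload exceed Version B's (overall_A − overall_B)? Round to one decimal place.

8.1

Version A weighted sum = 2·66 + 0·12 + 2·85 + 4·22 + 2·70 + 5·78 = 132 + 0 + 170 + 88 + 140 + 390 = 920; overall_A = 920/15 = 61.3333.
Version B weighted sum = 2·51 + 0·40 + 2·75 + 4·50 + 2·43 + 5·52 = 102 + 0 + 150 + 200 + 86 + 260 = 798; overall_B = 798/15 = 53.2000.
Difference = 61.3333 − 53.2000 = 8.1333 ≈ 8.1.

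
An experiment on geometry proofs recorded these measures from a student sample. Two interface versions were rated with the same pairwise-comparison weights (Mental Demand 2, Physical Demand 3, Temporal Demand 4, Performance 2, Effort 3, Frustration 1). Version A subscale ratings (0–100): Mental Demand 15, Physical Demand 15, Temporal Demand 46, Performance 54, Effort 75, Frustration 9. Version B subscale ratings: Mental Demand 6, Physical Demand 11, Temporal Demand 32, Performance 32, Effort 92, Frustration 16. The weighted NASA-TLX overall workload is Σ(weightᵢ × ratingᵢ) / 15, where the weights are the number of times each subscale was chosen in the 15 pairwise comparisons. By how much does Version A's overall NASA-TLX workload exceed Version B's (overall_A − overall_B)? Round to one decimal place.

Version A weighted sum = 2·15 + 3·15 + 4·46 + 2·54 + 3·75 + 1·9 = 30 + 45 + 184 + 108 + 225 + 9 = 601; overall_A = 601/15 = 40.0667.
Version B weighted sum = 2·6 + 3·11 + 4·32 + 2·32 + 3·92 + 1·16 = 12 + 33 + 128 + 64 + 276 + 16 = 529; overall_B = 529/15 = 35.2667.
Difference = 40.0667 − 35.2667 = 4.8000 ≈ 4.8.

4.8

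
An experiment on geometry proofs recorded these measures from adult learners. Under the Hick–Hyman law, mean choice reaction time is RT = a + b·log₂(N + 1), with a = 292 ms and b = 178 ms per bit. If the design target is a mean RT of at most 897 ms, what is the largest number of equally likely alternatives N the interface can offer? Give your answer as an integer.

Set 292 + 178·log₂(N + 1) ≤ 897.
log₂(N + 1) ≤ (897 − 292) / 178 = 3.3989.
N + 1 ≤ 2^3.3989 = 10.5480.
N ≤ 9.5480, so the largest integer N is 9.

9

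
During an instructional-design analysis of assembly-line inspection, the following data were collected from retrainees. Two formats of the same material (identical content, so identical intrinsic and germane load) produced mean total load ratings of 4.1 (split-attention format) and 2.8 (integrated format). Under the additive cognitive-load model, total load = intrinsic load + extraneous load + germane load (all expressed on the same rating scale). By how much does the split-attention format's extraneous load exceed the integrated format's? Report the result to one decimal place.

Intrinsic and germane load are equal across formats, so the difference in total load equals the difference in extraneous load.
Extraneous-load difference = 4.1 − 2.8 = 1.3.

1.3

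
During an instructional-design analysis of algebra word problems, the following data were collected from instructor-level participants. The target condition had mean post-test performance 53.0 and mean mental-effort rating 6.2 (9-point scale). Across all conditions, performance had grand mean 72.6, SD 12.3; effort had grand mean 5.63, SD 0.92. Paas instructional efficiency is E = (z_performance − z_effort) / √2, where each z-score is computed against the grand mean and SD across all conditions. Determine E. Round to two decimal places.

z_performance = (53.0 − 72.6) / 12.3 = -19.6000 / 12.3 = -1.5935.
z_effort = (6.2 − 5.63) / 0.92 = 0.5700 / 0.92 = 0.6196.
z_P − z_E = -1.5935 − 0.6196 = -2.2131.
E = -2.2131 / √2 = -2.2131 / 1.41421 = -1.5649 ≈ -1.56.

-1.56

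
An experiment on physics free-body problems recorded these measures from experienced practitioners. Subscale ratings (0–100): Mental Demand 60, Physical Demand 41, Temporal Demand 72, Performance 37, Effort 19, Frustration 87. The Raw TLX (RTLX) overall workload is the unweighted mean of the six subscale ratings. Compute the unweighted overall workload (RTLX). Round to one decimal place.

52.7

Sum of ratings = 60 + 41 + 72 + 37 + 19 + 87 = 316.
RTLX = 316 / 6 = 52.6667 ≈ 52.7.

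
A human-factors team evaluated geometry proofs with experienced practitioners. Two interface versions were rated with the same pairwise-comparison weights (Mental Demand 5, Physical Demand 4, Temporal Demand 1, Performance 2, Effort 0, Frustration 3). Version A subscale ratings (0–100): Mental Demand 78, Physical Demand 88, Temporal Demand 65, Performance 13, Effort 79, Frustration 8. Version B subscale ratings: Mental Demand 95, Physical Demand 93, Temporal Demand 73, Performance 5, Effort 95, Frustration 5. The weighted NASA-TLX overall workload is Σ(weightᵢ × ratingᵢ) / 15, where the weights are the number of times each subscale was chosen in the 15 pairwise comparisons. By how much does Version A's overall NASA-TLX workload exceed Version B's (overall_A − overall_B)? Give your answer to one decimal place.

Version A weighted sum = 5·78 + 4·88 + 1·65 + 2·13 + 0·79 + 3·8 = 390 + 352 + 65 + 26 + 0 + 24 = 857; overall_A = 857/15 = 57.1333.
Version B weighted sum = 5·95 + 4·93 + 1·73 + 2·5 + 0·95 + 3·5 = 475 + 372 + 73 + 10 + 0 + 15 = 945; overall_B = 945/15 = 63.0000.
Difference = 57.1333 − 63.0000 = -5.8667 ≈ -5.9.

-5.9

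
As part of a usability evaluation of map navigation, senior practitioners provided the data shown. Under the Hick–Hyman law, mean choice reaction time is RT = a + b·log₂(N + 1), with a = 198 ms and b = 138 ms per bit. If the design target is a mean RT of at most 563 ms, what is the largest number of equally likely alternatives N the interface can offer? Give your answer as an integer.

5

Set 198 + 138·log₂(N + 1) ≤ 563.
log₂(N + 1) ≤ (563 − 198) / 138 = 2.6449.
N + 1 ≤ 2^2.6449 = 6.2545.
N ≤ 5.2545, so the largest integer N is 5.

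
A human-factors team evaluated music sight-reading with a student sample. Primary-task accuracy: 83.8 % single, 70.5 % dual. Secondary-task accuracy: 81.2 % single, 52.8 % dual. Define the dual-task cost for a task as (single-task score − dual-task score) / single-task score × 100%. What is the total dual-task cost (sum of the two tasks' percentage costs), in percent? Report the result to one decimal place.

50.8

Primary cost = (83.8 − 70.5) / 83.8 × 100% = 15.8711%.
Secondary cost = (81.2 − 52.8) / 81.2 × 100% = 34.9754%.
Total = 15.8711% + 34.9754% = 50.8465% ≈ 50.8%.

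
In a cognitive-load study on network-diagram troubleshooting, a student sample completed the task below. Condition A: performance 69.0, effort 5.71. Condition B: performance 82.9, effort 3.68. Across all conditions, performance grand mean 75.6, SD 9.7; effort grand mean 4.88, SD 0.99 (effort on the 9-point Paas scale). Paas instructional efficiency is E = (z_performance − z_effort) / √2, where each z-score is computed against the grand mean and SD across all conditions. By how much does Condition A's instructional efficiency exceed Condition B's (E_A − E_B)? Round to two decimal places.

Condition A: z_P = (69.0 − 75.6)/9.7 = -0.6804; z_E = (5.71 − 4.88)/0.99 = 0.8384; E_A = (-0.6804 − 0.8384)/√2 = -1.0740.
Condition B: z_P = (82.9 − 75.6)/9.7 = 0.7526; z_E = (3.68 − 4.88)/0.99 = -1.2121; E_B = (0.7526 − (-1.2121))/√2 = 1.3893.
E_A − E_B = -1.0740 − 1.3893 = -2.4633 ≈ -2.46.

-2.46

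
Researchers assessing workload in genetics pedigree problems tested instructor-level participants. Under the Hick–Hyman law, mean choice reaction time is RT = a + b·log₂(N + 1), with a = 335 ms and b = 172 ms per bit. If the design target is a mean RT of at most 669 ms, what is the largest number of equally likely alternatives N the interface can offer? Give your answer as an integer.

2

Set 335 + 172·log₂(N + 1) ≤ 669.
log₂(N + 1) ≤ (669 − 335) / 172 = 1.9419.
N + 1 ≤ 2^1.9419 = 3.8421.
N ≤ 2.8421, so the largest integer N is 2.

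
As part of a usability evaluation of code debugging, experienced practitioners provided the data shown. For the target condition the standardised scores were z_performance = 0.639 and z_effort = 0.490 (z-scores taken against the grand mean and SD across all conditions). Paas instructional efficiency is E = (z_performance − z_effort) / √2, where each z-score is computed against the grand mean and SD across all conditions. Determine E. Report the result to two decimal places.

0.11

z_P − z_E = 0.639 − 0.490 = 0.1490.
E = 0.1490 / √2 = 0.1490 / 1.41421 = 0.1054 ≈ 0.11.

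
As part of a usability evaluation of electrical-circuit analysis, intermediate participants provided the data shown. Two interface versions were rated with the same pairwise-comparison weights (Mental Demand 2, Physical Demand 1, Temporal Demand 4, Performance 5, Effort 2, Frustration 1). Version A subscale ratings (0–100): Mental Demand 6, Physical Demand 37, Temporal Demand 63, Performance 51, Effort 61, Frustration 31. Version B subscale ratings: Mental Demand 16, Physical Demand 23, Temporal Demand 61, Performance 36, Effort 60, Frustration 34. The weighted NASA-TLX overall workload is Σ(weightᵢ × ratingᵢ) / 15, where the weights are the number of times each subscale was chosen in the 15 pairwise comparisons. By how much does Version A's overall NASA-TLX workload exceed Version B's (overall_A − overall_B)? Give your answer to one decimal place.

5.1

Version A weighted sum = 2·6 + 1·37 + 4·63 + 5·51 + 2·61 + 1·31 = 12 + 37 + 252 + 255 + 122 + 31 = 709; overall_A = 709/15 = 47.2667.
Version B weighted sum = 2·16 + 1·23 + 4·61 + 5·36 + 2·60 + 1·34 = 32 + 23 + 244 + 180 + 120 + 34 = 633; overall_B = 633/15 = 42.2000.
Difference = 47.2667 − 42.2000 = 5.0667 ≈ 5.1.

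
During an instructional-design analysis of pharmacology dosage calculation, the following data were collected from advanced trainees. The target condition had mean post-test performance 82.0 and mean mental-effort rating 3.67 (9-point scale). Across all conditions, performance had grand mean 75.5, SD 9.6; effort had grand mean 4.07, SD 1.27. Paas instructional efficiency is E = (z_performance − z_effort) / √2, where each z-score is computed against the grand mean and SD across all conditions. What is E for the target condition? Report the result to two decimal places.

0.70

z_performance = (82.0 − 75.5) / 9.6 = 6.5000 / 9.6 = 0.6771.
z_effort = (3.67 − 4.07) / 1.27 = -0.4000 / 1.27 = -0.3150.
z_P − z_E = 0.6771 − (-0.3150) = 0.9921.
E = 0.9921 / √2 = 0.9921 / 1.41421 = 0.7015 ≈ 0.70.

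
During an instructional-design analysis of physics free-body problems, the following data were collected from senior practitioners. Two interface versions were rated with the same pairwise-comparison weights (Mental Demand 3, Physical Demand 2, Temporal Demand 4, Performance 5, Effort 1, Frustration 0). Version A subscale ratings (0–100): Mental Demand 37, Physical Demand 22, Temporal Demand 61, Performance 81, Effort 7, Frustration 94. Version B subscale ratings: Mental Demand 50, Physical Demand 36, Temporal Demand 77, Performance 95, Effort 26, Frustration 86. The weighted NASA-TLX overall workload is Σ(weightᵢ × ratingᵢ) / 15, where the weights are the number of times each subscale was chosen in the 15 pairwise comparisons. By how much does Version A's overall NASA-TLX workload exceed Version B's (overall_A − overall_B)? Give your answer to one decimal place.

-14.7

Version A weighted sum = 3·37 + 2·22 + 4·61 + 5·81 + 1·7 + 0·94 = 111 + 44 + 244 + 405 + 7 + 0 = 811; overall_A = 811/15 = 54.0667.
Version B weighted sum = 3·50 + 2·36 + 4·77 + 5·95 + 1·26 + 0·86 = 150 + 72 + 308 + 475 + 26 + 0 = 1031; overall_B = 1031/15 = 68.7333.
Difference = 54.0667 − 68.7333 = -14.6666 ≈ -14.7.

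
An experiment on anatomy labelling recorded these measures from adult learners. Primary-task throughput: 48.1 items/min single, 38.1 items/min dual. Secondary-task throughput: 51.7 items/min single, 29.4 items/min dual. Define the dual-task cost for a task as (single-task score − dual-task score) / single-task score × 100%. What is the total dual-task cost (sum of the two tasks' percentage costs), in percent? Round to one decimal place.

63.9

Primary cost = (48.1 − 38.1) / 48.1 × 100% = 20.7900%.
Secondary cost = (51.7 − 29.4) / 51.7 × 100% = 43.1335%.
Total = 20.7900% + 43.1335% = 63.9235% ≈ 63.9%.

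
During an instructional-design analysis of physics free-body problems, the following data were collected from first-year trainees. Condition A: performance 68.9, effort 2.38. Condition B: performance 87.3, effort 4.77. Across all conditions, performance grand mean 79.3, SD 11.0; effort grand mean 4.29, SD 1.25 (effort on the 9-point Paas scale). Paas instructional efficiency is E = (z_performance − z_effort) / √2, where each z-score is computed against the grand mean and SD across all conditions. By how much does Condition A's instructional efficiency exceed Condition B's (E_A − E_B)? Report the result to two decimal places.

Condition A: z_P = (68.9 − 79.3)/11.0 = -0.9455; z_E = (2.38 − 4.29)/1.25 = -1.5280; E_A = (-0.9455 − (-1.5280))/√2 = 0.4119.
Condition B: z_P = (87.3 − 79.3)/11.0 = 0.7273; z_E = (4.77 − 4.29)/1.25 = 0.3840; E_B = (0.7273 − 0.3840)/√2 = 0.2427.
E_A − E_B = 0.4119 − 0.2427 = 0.1692 ≈ 0.17.

0.17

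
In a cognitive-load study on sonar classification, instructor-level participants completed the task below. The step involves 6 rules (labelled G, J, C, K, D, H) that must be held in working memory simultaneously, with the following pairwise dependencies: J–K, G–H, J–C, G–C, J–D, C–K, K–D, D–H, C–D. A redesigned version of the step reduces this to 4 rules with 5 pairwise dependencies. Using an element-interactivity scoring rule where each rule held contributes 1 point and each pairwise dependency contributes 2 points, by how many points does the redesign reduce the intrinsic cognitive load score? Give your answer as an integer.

Original: 6 × 1 + 9 × 2 = 6 + 18 = 24.
Redesigned: 4 × 1 + 5 × 2 = 4 + 10 = 14.
Reduction = 24 − 14 = 10.

10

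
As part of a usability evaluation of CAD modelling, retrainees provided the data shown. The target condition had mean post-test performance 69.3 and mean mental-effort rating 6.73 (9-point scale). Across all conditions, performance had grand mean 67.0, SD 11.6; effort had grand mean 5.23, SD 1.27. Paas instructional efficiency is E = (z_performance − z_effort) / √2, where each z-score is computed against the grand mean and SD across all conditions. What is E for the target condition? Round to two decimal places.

z_performance = (69.3 − 67.0) / 11.6 = 2.3000 / 11.6 = 0.1983.
z_effort = (6.73 − 5.23) / 1.27 = 1.5000 / 1.27 = 1.1811.
z_P − z_E = 0.1983 − 1.1811 = -0.9828.
E = -0.9828 / √2 = -0.9828 / 1.41421 = -0.6949 ≈ -0.69.

-0.69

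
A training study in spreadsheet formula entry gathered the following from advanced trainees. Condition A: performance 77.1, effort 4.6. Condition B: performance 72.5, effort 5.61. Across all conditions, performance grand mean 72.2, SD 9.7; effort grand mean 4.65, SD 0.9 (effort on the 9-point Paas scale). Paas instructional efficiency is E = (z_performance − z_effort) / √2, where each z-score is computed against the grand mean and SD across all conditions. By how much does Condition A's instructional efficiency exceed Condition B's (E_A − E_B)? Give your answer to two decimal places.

Condition A: z_P = (77.1 − 72.2)/9.7 = 0.5052; z_E = (4.6 − 4.65)/0.9 = -0.0556; E_A = (0.5052 − (-0.0556))/√2 = 0.3965.
Condition B: z_P = (72.5 − 72.2)/9.7 = 0.0309; z_E = (5.61 − 4.65)/0.9 = 1.0667; E_B = (0.0309 − 1.0667)/√2 = -0.7324.
E_A − E_B = 0.3965 − (-0.7324) = 1.1289 ≈ 1.13.

1.13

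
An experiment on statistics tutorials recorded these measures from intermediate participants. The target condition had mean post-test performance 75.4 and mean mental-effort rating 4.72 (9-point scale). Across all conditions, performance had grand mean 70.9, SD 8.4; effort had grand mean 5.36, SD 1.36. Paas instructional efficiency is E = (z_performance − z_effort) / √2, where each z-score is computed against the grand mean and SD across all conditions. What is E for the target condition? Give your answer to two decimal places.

0.71

z_performance = (75.4 − 70.9) / 8.4 = 4.5000 / 8.4 = 0.5357.
z_effort = (4.72 − 5.36) / 1.36 = -0.6400 / 1.36 = -0.4706.
z_P − z_E = 0.5357 − (-0.4706) = 1.0063.
E = 1.0063 / √2 = 1.0063 / 1.41421 = 0.7116 ≈ 0.71.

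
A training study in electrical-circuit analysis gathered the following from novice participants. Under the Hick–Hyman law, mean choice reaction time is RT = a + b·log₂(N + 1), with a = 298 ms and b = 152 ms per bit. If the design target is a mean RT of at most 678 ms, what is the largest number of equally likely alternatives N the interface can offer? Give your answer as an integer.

4

Set 298 + 152·log₂(N + 1) ≤ 678.
log₂(N + 1) ≤ (678 − 298) / 152 = 2.5000.
N + 1 ≤ 2^2.5000 = 5.6569.
N ≤ 4.6569, so the largest integer N is 4.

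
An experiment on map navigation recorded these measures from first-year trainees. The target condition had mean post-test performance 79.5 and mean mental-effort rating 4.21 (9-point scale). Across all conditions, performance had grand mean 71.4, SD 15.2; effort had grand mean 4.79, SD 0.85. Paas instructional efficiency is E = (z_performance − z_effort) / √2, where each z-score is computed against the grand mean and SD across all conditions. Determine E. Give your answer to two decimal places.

z_performance = (79.5 − 71.4) / 15.2 = 8.1000 / 15.2 = 0.5329.
z_effort = (4.21 − 4.79) / 0.85 = -0.5800 / 0.85 = -0.6824.
z_P − z_E = 0.5329 − (-0.6824) = 1.2153.
E = 1.2153 / √2 = 1.2153 / 1.41421 = 0.8593 ≈ 0.86.

0.86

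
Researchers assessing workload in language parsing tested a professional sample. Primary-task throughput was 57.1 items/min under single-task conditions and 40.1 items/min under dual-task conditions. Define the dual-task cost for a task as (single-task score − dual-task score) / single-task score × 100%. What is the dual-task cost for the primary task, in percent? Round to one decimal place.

Cost = (57.1 − 40.1) / 57.1 × 100%
     = 17.0000 / 57.1 × 100% = 29.7723%.
≈ 29.8%.

29.8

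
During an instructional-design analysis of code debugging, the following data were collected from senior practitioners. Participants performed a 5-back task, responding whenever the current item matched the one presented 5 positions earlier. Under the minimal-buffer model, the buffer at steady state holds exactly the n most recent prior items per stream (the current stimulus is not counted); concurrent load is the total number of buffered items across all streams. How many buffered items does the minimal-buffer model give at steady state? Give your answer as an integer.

5

The buffer holds the 5 most recent prior items.
Steady-state concurrent load = 5 items.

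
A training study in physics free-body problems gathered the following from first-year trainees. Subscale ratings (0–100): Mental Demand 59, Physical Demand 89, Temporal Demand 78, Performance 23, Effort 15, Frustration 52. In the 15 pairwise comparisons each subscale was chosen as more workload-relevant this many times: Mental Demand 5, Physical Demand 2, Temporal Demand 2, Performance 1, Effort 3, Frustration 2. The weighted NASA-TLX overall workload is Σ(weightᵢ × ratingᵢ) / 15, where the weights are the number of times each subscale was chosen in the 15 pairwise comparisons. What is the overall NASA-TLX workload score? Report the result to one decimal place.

53.4

The tallies are the weights (they sum to 15).
Weighted sum = 5·59 + 2·89 + 2·78 + 1·23 + 3·15 + 2·52
            = 295 + 178 + 156 + 23 + 45 + 104 = 801.
Overall workload = 801 / 15 = 53.4000 ≈ 53.4.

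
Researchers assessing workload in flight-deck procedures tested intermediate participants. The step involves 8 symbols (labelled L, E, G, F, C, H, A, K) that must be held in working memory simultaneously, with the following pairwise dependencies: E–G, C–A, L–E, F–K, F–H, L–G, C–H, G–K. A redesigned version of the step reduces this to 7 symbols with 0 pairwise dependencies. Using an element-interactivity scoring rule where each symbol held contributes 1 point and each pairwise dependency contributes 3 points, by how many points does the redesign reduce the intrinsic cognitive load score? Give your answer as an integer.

Original: 8 × 1 + 8 × 3 = 8 + 24 = 32.
Redesigned: 7 × 1 + 0 × 3 = 7 + 0 = 7.
Reduction = 32 − 7 = 25.

25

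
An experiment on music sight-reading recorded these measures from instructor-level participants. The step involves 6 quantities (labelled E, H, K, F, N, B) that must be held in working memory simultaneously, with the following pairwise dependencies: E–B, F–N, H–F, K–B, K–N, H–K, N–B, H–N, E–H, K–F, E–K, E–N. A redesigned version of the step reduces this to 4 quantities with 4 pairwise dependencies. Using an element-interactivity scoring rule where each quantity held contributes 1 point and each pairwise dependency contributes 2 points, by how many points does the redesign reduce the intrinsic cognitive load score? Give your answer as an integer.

Original: 6 × 1 + 12 × 2 = 6 + 24 = 30.
Redesigned: 4 × 1 + 4 × 2 = 4 + 8 = 12.
Reduction = 30 − 12 = 18.

18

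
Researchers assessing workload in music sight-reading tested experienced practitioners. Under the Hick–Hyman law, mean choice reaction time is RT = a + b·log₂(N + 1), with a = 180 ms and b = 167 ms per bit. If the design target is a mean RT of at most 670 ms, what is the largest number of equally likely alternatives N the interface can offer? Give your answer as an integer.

Set 180 + 167·log₂(N + 1) ≤ 670.
log₂(N + 1) ≤ (670 − 180) / 167 = 2.9341.
N + 1 ≤ 2^2.9341 = 7.6428.
N ≤ 6.6428, so the largest integer N is 6.

6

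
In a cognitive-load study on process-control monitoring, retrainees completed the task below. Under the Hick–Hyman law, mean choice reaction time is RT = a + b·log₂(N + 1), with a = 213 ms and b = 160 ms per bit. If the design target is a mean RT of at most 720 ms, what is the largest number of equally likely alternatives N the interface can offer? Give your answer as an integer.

Set 213 + 160·log₂(N + 1) ≤ 720.
log₂(N + 1) ≤ (720 − 213) / 160 = 3.1688.
N + 1 ≤ 2^3.1688 = 8.9930.
N ≤ 7.9930, so the largest integer N is 7.

7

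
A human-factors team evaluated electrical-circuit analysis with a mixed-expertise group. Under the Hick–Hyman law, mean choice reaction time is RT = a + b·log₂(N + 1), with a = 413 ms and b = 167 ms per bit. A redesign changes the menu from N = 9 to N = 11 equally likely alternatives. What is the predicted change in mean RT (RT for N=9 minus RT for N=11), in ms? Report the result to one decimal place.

-43.9

RT(9) = 413 + 167·log₂(10) = 413 + 167·3.3219 = 967.7573 ms.
RT(11) = 413 + 167·log₂(12) = 413 + 167·3.5850 = 1011.6950 ms.
Difference = 967.7573 − 1011.6950 = -43.9377 ≈ -43.9 ms.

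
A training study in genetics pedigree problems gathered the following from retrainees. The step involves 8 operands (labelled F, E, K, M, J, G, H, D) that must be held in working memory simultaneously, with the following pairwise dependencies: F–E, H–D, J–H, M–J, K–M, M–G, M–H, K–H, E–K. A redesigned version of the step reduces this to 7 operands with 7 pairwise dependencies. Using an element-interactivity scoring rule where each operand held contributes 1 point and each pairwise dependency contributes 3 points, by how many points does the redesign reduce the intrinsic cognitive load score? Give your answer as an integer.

7

Original: 8 × 1 + 9 × 3 = 8 + 27 = 35.
Redesigned: 7 × 1 + 7 × 3 = 7 + 21 = 28.
Reduction = 35 − 28 = 7.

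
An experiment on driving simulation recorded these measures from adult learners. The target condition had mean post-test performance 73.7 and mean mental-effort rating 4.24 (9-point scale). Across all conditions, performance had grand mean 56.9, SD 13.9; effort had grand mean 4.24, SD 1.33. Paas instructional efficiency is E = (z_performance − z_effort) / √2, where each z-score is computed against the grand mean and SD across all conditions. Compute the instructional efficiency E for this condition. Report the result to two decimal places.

0.85

z_performance = (73.7 − 56.9) / 13.9 = 16.8000 / 13.9 = 1.2086.
z_effort = (4.24 − 4.24) / 1.33 = 0.0000 / 1.33 = 0.0000.
z_P − z_E = 1.2086 − 0.0000 = 1.2086.
E = 1.2086 / √2 = 1.2086 / 1.41421 = 0.8546 ≈ 0.85.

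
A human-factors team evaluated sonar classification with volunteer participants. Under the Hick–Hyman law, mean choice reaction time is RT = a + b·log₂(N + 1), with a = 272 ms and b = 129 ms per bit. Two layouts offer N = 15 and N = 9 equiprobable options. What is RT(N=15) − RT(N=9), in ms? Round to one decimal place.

RT(15) = 272 + 129·log₂(16) = 272 + 129·4.0000 = 788.0000 ms.
RT(9) = 272 + 129·log₂(10) = 272 + 129·3.3219 = 700.5251 ms.
Difference = 788.0000 − 700.5251 = 87.4749 ≈ 87.5 ms.

87.5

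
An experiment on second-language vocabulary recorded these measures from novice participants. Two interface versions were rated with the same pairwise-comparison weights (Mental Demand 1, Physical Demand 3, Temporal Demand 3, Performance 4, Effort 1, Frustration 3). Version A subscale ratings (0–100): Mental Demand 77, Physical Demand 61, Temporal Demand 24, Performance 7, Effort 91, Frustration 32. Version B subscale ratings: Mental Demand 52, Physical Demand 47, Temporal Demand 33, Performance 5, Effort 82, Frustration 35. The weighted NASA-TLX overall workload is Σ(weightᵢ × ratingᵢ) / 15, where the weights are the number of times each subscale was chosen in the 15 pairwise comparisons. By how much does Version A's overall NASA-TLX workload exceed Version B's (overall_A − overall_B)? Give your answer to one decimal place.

3.2

Version A weighted sum = 1·77 + 3·61 + 3·24 + 4·7 + 1·91 + 3·32 = 77 + 183 + 72 + 28 + 91 + 96 = 547; overall_A = 547/15 = 36.4667.
Version B weighted sum = 1·52 + 3·47 + 3·33 + 4·5 + 1·82 + 3·35 = 52 + 141 + 99 + 20 + 82 + 105 = 499; overall_B = 499/15 = 33.2667.
Difference = 36.4667 − 33.2667 = 3.2000 ≈ 3.2.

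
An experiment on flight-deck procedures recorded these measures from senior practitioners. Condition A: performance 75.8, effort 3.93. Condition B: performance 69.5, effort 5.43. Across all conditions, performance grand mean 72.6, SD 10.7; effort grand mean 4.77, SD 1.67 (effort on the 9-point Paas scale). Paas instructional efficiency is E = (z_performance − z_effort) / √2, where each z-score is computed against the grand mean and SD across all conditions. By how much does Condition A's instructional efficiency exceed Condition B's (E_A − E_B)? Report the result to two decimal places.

Condition A: z_P = (75.8 − 72.6)/10.7 = 0.2991; z_E = (3.93 − 4.77)/1.67 = -0.5030; E_A = (0.2991 − (-0.5030))/√2 = 0.5672.
Condition B: z_P = (69.5 − 72.6)/10.7 = -0.2897; z_E = (5.43 − 4.77)/1.67 = 0.3952; E_B = (-0.2897 − 0.3952)/√2 = -0.4843.
E_A − E_B = 0.5672 − (-0.4843) = 1.0515 ≈ 1.05.

1.05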